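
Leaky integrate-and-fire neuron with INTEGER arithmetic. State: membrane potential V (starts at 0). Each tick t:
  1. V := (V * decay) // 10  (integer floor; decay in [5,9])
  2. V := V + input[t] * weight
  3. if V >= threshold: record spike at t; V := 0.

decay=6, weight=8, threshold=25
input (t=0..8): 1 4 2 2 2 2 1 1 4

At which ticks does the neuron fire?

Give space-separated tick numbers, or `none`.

Answer: 1 3 5 8

Derivation:
t=0: input=1 -> V=8
t=1: input=4 -> V=0 FIRE
t=2: input=2 -> V=16
t=3: input=2 -> V=0 FIRE
t=4: input=2 -> V=16
t=5: input=2 -> V=0 FIRE
t=6: input=1 -> V=8
t=7: input=1 -> V=12
t=8: input=4 -> V=0 FIRE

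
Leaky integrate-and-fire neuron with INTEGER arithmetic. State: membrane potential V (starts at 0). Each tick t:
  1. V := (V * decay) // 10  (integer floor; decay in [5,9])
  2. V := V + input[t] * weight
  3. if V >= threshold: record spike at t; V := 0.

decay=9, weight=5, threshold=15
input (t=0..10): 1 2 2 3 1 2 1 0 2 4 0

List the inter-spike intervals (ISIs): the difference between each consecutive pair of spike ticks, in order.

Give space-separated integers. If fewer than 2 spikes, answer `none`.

Answer: 1 3 3

Derivation:
t=0: input=1 -> V=5
t=1: input=2 -> V=14
t=2: input=2 -> V=0 FIRE
t=3: input=3 -> V=0 FIRE
t=4: input=1 -> V=5
t=5: input=2 -> V=14
t=6: input=1 -> V=0 FIRE
t=7: input=0 -> V=0
t=8: input=2 -> V=10
t=9: input=4 -> V=0 FIRE
t=10: input=0 -> V=0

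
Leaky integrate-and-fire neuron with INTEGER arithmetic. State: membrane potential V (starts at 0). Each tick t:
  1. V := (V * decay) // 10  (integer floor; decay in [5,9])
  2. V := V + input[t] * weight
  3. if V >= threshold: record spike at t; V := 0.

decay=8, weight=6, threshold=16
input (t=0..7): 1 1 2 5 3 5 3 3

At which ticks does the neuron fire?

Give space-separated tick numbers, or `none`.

Answer: 2 3 4 5 6 7

Derivation:
t=0: input=1 -> V=6
t=1: input=1 -> V=10
t=2: input=2 -> V=0 FIRE
t=3: input=5 -> V=0 FIRE
t=4: input=3 -> V=0 FIRE
t=5: input=5 -> V=0 FIRE
t=6: input=3 -> V=0 FIRE
t=7: input=3 -> V=0 FIRE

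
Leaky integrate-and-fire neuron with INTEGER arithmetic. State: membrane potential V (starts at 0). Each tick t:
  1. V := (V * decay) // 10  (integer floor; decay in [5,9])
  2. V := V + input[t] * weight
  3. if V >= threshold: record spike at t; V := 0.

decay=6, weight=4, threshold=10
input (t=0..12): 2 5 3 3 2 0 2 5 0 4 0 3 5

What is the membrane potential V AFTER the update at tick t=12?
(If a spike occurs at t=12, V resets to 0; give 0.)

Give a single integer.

Answer: 0

Derivation:
t=0: input=2 -> V=8
t=1: input=5 -> V=0 FIRE
t=2: input=3 -> V=0 FIRE
t=3: input=3 -> V=0 FIRE
t=4: input=2 -> V=8
t=5: input=0 -> V=4
t=6: input=2 -> V=0 FIRE
t=7: input=5 -> V=0 FIRE
t=8: input=0 -> V=0
t=9: input=4 -> V=0 FIRE
t=10: input=0 -> V=0
t=11: input=3 -> V=0 FIRE
t=12: input=5 -> V=0 FIRE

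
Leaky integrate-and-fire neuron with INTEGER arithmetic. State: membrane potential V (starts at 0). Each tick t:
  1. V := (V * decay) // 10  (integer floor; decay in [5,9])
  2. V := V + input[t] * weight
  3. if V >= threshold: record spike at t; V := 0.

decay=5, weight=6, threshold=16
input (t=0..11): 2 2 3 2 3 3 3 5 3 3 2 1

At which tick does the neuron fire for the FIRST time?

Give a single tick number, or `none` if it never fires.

Answer: 1

Derivation:
t=0: input=2 -> V=12
t=1: input=2 -> V=0 FIRE
t=2: input=3 -> V=0 FIRE
t=3: input=2 -> V=12
t=4: input=3 -> V=0 FIRE
t=5: input=3 -> V=0 FIRE
t=6: input=3 -> V=0 FIRE
t=7: input=5 -> V=0 FIRE
t=8: input=3 -> V=0 FIRE
t=9: input=3 -> V=0 FIRE
t=10: input=2 -> V=12
t=11: input=1 -> V=12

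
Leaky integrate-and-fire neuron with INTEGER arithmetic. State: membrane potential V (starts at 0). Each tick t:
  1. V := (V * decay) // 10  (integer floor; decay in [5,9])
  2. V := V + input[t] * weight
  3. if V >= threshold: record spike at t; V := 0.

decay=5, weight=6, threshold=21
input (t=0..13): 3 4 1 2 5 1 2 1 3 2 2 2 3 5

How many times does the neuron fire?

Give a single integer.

Answer: 5

Derivation:
t=0: input=3 -> V=18
t=1: input=4 -> V=0 FIRE
t=2: input=1 -> V=6
t=3: input=2 -> V=15
t=4: input=5 -> V=0 FIRE
t=5: input=1 -> V=6
t=6: input=2 -> V=15
t=7: input=1 -> V=13
t=8: input=3 -> V=0 FIRE
t=9: input=2 -> V=12
t=10: input=2 -> V=18
t=11: input=2 -> V=0 FIRE
t=12: input=3 -> V=18
t=13: input=5 -> V=0 FIRE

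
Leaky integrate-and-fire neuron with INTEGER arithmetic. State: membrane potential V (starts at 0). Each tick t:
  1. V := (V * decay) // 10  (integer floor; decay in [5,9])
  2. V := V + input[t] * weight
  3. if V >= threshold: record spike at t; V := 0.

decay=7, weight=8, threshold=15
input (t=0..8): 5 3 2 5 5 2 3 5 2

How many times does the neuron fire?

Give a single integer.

t=0: input=5 -> V=0 FIRE
t=1: input=3 -> V=0 FIRE
t=2: input=2 -> V=0 FIRE
t=3: input=5 -> V=0 FIRE
t=4: input=5 -> V=0 FIRE
t=5: input=2 -> V=0 FIRE
t=6: input=3 -> V=0 FIRE
t=7: input=5 -> V=0 FIRE
t=8: input=2 -> V=0 FIRE

Answer: 9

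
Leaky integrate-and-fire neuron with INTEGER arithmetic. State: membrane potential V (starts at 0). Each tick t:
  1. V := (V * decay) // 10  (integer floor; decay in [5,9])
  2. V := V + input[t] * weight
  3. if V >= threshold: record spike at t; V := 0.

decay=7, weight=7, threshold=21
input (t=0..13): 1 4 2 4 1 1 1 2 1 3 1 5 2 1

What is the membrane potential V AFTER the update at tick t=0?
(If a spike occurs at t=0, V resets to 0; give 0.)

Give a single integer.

Answer: 7

Derivation:
t=0: input=1 -> V=7
t=1: input=4 -> V=0 FIRE
t=2: input=2 -> V=14
t=3: input=4 -> V=0 FIRE
t=4: input=1 -> V=7
t=5: input=1 -> V=11
t=6: input=1 -> V=14
t=7: input=2 -> V=0 FIRE
t=8: input=1 -> V=7
t=9: input=3 -> V=0 FIRE
t=10: input=1 -> V=7
t=11: input=5 -> V=0 FIRE
t=12: input=2 -> V=14
t=13: input=1 -> V=16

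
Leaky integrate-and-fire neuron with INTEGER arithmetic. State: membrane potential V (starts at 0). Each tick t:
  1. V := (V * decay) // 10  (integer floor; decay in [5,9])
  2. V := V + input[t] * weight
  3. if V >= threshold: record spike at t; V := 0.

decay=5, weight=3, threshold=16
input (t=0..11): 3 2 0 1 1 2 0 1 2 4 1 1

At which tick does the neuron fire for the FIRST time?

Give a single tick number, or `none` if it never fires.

t=0: input=3 -> V=9
t=1: input=2 -> V=10
t=2: input=0 -> V=5
t=3: input=1 -> V=5
t=4: input=1 -> V=5
t=5: input=2 -> V=8
t=6: input=0 -> V=4
t=7: input=1 -> V=5
t=8: input=2 -> V=8
t=9: input=4 -> V=0 FIRE
t=10: input=1 -> V=3
t=11: input=1 -> V=4

Answer: 9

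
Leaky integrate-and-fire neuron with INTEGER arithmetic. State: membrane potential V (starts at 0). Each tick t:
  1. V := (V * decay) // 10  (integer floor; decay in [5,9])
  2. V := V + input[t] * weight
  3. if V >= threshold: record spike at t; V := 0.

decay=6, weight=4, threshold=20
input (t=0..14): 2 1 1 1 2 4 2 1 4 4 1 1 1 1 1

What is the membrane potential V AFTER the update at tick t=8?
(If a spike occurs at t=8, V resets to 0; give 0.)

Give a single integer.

Answer: 0

Derivation:
t=0: input=2 -> V=8
t=1: input=1 -> V=8
t=2: input=1 -> V=8
t=3: input=1 -> V=8
t=4: input=2 -> V=12
t=5: input=4 -> V=0 FIRE
t=6: input=2 -> V=8
t=7: input=1 -> V=8
t=8: input=4 -> V=0 FIRE
t=9: input=4 -> V=16
t=10: input=1 -> V=13
t=11: input=1 -> V=11
t=12: input=1 -> V=10
t=13: input=1 -> V=10
t=14: input=1 -> V=10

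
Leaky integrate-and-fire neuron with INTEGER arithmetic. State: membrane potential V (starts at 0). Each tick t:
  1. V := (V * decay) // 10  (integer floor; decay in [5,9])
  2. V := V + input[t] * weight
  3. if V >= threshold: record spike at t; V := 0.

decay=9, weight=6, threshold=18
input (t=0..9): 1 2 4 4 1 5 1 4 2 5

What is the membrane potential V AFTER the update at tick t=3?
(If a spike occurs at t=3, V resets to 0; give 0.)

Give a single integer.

Answer: 0

Derivation:
t=0: input=1 -> V=6
t=1: input=2 -> V=17
t=2: input=4 -> V=0 FIRE
t=3: input=4 -> V=0 FIRE
t=4: input=1 -> V=6
t=5: input=5 -> V=0 FIRE
t=6: input=1 -> V=6
t=7: input=4 -> V=0 FIRE
t=8: input=2 -> V=12
t=9: input=5 -> V=0 FIRE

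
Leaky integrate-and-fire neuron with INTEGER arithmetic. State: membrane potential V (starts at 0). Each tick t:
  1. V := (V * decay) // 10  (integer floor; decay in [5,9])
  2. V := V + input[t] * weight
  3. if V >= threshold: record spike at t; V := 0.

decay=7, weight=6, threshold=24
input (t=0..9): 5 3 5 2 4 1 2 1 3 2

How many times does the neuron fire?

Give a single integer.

t=0: input=5 -> V=0 FIRE
t=1: input=3 -> V=18
t=2: input=5 -> V=0 FIRE
t=3: input=2 -> V=12
t=4: input=4 -> V=0 FIRE
t=5: input=1 -> V=6
t=6: input=2 -> V=16
t=7: input=1 -> V=17
t=8: input=3 -> V=0 FIRE
t=9: input=2 -> V=12

Answer: 4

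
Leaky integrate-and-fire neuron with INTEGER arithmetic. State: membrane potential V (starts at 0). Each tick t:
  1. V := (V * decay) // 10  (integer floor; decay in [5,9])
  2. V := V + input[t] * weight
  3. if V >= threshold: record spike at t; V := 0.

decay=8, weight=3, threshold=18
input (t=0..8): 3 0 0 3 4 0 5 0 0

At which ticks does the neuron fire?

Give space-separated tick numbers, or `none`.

Answer: 4

Derivation:
t=0: input=3 -> V=9
t=1: input=0 -> V=7
t=2: input=0 -> V=5
t=3: input=3 -> V=13
t=4: input=4 -> V=0 FIRE
t=5: input=0 -> V=0
t=6: input=5 -> V=15
t=7: input=0 -> V=12
t=8: input=0 -> V=9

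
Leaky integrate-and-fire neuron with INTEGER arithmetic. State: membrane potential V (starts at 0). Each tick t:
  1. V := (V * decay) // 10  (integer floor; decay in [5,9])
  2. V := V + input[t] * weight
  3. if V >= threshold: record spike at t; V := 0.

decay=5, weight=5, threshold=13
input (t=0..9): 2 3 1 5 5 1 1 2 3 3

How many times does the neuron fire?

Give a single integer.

t=0: input=2 -> V=10
t=1: input=3 -> V=0 FIRE
t=2: input=1 -> V=5
t=3: input=5 -> V=0 FIRE
t=4: input=5 -> V=0 FIRE
t=5: input=1 -> V=5
t=6: input=1 -> V=7
t=7: input=2 -> V=0 FIRE
t=8: input=3 -> V=0 FIRE
t=9: input=3 -> V=0 FIRE

Answer: 6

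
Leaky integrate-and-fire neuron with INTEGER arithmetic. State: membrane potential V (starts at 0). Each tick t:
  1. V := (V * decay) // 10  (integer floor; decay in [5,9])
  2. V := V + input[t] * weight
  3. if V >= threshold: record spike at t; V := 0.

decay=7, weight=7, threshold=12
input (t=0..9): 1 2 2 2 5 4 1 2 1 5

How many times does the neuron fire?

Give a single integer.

t=0: input=1 -> V=7
t=1: input=2 -> V=0 FIRE
t=2: input=2 -> V=0 FIRE
t=3: input=2 -> V=0 FIRE
t=4: input=5 -> V=0 FIRE
t=5: input=4 -> V=0 FIRE
t=6: input=1 -> V=7
t=7: input=2 -> V=0 FIRE
t=8: input=1 -> V=7
t=9: input=5 -> V=0 FIRE

Answer: 7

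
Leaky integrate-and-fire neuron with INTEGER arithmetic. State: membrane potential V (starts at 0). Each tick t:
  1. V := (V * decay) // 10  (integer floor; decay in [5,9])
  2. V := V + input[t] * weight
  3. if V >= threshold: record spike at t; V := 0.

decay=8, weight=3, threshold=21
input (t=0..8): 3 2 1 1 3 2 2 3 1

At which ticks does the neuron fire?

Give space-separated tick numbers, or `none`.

t=0: input=3 -> V=9
t=1: input=2 -> V=13
t=2: input=1 -> V=13
t=3: input=1 -> V=13
t=4: input=3 -> V=19
t=5: input=2 -> V=0 FIRE
t=6: input=2 -> V=6
t=7: input=3 -> V=13
t=8: input=1 -> V=13

Answer: 5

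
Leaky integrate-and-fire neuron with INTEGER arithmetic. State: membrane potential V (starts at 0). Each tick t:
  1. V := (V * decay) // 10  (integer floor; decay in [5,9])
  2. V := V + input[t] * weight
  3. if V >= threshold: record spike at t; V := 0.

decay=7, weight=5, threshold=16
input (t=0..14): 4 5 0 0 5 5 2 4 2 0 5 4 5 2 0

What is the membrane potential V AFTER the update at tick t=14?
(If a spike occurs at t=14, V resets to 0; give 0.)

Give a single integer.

t=0: input=4 -> V=0 FIRE
t=1: input=5 -> V=0 FIRE
t=2: input=0 -> V=0
t=3: input=0 -> V=0
t=4: input=5 -> V=0 FIRE
t=5: input=5 -> V=0 FIRE
t=6: input=2 -> V=10
t=7: input=4 -> V=0 FIRE
t=8: input=2 -> V=10
t=9: input=0 -> V=7
t=10: input=5 -> V=0 FIRE
t=11: input=4 -> V=0 FIRE
t=12: input=5 -> V=0 FIRE
t=13: input=2 -> V=10
t=14: input=0 -> V=7

Answer: 7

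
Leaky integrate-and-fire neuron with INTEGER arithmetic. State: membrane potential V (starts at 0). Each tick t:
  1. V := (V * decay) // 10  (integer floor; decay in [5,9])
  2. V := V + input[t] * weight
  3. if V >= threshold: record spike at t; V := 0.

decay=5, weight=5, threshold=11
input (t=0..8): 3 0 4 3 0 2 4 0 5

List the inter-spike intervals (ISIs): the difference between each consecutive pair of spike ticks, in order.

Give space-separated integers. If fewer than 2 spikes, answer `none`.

t=0: input=3 -> V=0 FIRE
t=1: input=0 -> V=0
t=2: input=4 -> V=0 FIRE
t=3: input=3 -> V=0 FIRE
t=4: input=0 -> V=0
t=5: input=2 -> V=10
t=6: input=4 -> V=0 FIRE
t=7: input=0 -> V=0
t=8: input=5 -> V=0 FIRE

Answer: 2 1 3 2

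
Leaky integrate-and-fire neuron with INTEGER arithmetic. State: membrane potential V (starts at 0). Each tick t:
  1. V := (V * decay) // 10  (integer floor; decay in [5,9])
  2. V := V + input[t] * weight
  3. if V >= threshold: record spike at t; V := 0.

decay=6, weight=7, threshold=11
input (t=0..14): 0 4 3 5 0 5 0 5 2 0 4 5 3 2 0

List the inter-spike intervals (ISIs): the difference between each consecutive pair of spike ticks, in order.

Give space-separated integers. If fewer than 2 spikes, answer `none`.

t=0: input=0 -> V=0
t=1: input=4 -> V=0 FIRE
t=2: input=3 -> V=0 FIRE
t=3: input=5 -> V=0 FIRE
t=4: input=0 -> V=0
t=5: input=5 -> V=0 FIRE
t=6: input=0 -> V=0
t=7: input=5 -> V=0 FIRE
t=8: input=2 -> V=0 FIRE
t=9: input=0 -> V=0
t=10: input=4 -> V=0 FIRE
t=11: input=5 -> V=0 FIRE
t=12: input=3 -> V=0 FIRE
t=13: input=2 -> V=0 FIRE
t=14: input=0 -> V=0

Answer: 1 1 2 2 1 2 1 1 1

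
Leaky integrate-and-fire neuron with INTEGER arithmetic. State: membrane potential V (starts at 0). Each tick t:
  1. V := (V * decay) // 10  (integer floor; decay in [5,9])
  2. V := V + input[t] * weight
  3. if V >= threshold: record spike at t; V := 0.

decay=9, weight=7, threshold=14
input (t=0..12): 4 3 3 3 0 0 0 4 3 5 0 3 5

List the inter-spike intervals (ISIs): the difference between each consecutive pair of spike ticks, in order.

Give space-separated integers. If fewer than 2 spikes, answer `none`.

Answer: 1 1 1 4 1 1 2 1

Derivation:
t=0: input=4 -> V=0 FIRE
t=1: input=3 -> V=0 FIRE
t=2: input=3 -> V=0 FIRE
t=3: input=3 -> V=0 FIRE
t=4: input=0 -> V=0
t=5: input=0 -> V=0
t=6: input=0 -> V=0
t=7: input=4 -> V=0 FIRE
t=8: input=3 -> V=0 FIRE
t=9: input=5 -> V=0 FIRE
t=10: input=0 -> V=0
t=11: input=3 -> V=0 FIRE
t=12: input=5 -> V=0 FIRE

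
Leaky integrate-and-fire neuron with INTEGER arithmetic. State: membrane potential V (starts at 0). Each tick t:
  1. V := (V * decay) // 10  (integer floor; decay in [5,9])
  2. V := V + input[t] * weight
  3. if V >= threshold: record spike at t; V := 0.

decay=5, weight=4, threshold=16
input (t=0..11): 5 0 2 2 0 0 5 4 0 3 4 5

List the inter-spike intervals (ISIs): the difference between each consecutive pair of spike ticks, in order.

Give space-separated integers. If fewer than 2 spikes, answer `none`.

Answer: 6 1 3 1

Derivation:
t=0: input=5 -> V=0 FIRE
t=1: input=0 -> V=0
t=2: input=2 -> V=8
t=3: input=2 -> V=12
t=4: input=0 -> V=6
t=5: input=0 -> V=3
t=6: input=5 -> V=0 FIRE
t=7: input=4 -> V=0 FIRE
t=8: input=0 -> V=0
t=9: input=3 -> V=12
t=10: input=4 -> V=0 FIRE
t=11: input=5 -> V=0 FIRE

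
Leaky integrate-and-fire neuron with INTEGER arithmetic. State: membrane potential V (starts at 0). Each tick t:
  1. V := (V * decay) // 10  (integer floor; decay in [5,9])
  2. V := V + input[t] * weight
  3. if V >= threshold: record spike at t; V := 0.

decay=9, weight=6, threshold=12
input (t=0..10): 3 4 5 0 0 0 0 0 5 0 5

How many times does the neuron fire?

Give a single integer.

t=0: input=3 -> V=0 FIRE
t=1: input=4 -> V=0 FIRE
t=2: input=5 -> V=0 FIRE
t=3: input=0 -> V=0
t=4: input=0 -> V=0
t=5: input=0 -> V=0
t=6: input=0 -> V=0
t=7: input=0 -> V=0
t=8: input=5 -> V=0 FIRE
t=9: input=0 -> V=0
t=10: input=5 -> V=0 FIRE

Answer: 5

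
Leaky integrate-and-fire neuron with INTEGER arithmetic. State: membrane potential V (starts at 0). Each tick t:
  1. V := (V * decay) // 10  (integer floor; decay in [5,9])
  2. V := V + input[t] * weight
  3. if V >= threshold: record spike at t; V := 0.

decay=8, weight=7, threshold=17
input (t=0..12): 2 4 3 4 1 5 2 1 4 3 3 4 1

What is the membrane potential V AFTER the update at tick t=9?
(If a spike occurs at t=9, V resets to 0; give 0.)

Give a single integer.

Answer: 0

Derivation:
t=0: input=2 -> V=14
t=1: input=4 -> V=0 FIRE
t=2: input=3 -> V=0 FIRE
t=3: input=4 -> V=0 FIRE
t=4: input=1 -> V=7
t=5: input=5 -> V=0 FIRE
t=6: input=2 -> V=14
t=7: input=1 -> V=0 FIRE
t=8: input=4 -> V=0 FIRE
t=9: input=3 -> V=0 FIRE
t=10: input=3 -> V=0 FIRE
t=11: input=4 -> V=0 FIRE
t=12: input=1 -> V=7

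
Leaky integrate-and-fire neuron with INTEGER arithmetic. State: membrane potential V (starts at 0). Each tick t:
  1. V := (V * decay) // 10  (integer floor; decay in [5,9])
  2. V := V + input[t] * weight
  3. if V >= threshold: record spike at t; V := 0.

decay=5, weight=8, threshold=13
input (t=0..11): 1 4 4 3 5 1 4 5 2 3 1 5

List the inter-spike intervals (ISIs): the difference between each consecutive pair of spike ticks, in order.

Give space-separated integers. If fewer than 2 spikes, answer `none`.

t=0: input=1 -> V=8
t=1: input=4 -> V=0 FIRE
t=2: input=4 -> V=0 FIRE
t=3: input=3 -> V=0 FIRE
t=4: input=5 -> V=0 FIRE
t=5: input=1 -> V=8
t=6: input=4 -> V=0 FIRE
t=7: input=5 -> V=0 FIRE
t=8: input=2 -> V=0 FIRE
t=9: input=3 -> V=0 FIRE
t=10: input=1 -> V=8
t=11: input=5 -> V=0 FIRE

Answer: 1 1 1 2 1 1 1 2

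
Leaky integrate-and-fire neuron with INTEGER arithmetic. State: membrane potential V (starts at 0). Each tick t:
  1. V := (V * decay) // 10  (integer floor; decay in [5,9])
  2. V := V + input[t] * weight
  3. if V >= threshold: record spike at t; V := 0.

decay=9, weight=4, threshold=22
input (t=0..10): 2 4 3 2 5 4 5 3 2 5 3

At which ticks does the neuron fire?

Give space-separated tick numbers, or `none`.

t=0: input=2 -> V=8
t=1: input=4 -> V=0 FIRE
t=2: input=3 -> V=12
t=3: input=2 -> V=18
t=4: input=5 -> V=0 FIRE
t=5: input=4 -> V=16
t=6: input=5 -> V=0 FIRE
t=7: input=3 -> V=12
t=8: input=2 -> V=18
t=9: input=5 -> V=0 FIRE
t=10: input=3 -> V=12

Answer: 1 4 6 9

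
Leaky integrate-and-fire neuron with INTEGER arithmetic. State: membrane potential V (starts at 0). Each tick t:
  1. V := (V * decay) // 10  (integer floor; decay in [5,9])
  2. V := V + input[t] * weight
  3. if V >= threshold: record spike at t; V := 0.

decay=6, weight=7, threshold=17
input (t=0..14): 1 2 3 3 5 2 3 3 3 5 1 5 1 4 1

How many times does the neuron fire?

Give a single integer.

Answer: 10

Derivation:
t=0: input=1 -> V=7
t=1: input=2 -> V=0 FIRE
t=2: input=3 -> V=0 FIRE
t=3: input=3 -> V=0 FIRE
t=4: input=5 -> V=0 FIRE
t=5: input=2 -> V=14
t=6: input=3 -> V=0 FIRE
t=7: input=3 -> V=0 FIRE
t=8: input=3 -> V=0 FIRE
t=9: input=5 -> V=0 FIRE
t=10: input=1 -> V=7
t=11: input=5 -> V=0 FIRE
t=12: input=1 -> V=7
t=13: input=4 -> V=0 FIRE
t=14: input=1 -> V=7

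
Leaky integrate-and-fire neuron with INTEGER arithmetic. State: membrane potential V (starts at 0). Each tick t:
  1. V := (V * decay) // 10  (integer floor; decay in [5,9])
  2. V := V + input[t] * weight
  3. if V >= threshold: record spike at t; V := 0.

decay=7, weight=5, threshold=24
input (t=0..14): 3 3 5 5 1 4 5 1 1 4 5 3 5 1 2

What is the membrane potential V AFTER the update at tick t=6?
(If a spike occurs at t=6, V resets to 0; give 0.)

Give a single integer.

t=0: input=3 -> V=15
t=1: input=3 -> V=0 FIRE
t=2: input=5 -> V=0 FIRE
t=3: input=5 -> V=0 FIRE
t=4: input=1 -> V=5
t=5: input=4 -> V=23
t=6: input=5 -> V=0 FIRE
t=7: input=1 -> V=5
t=8: input=1 -> V=8
t=9: input=4 -> V=0 FIRE
t=10: input=5 -> V=0 FIRE
t=11: input=3 -> V=15
t=12: input=5 -> V=0 FIRE
t=13: input=1 -> V=5
t=14: input=2 -> V=13

Answer: 0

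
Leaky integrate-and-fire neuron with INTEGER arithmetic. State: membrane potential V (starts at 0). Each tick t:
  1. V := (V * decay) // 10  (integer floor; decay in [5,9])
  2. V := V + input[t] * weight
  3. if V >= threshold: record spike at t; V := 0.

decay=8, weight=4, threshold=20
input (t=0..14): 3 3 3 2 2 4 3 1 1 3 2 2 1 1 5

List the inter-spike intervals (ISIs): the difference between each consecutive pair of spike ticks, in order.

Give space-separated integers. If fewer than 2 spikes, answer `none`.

t=0: input=3 -> V=12
t=1: input=3 -> V=0 FIRE
t=2: input=3 -> V=12
t=3: input=2 -> V=17
t=4: input=2 -> V=0 FIRE
t=5: input=4 -> V=16
t=6: input=3 -> V=0 FIRE
t=7: input=1 -> V=4
t=8: input=1 -> V=7
t=9: input=3 -> V=17
t=10: input=2 -> V=0 FIRE
t=11: input=2 -> V=8
t=12: input=1 -> V=10
t=13: input=1 -> V=12
t=14: input=5 -> V=0 FIRE

Answer: 3 2 4 4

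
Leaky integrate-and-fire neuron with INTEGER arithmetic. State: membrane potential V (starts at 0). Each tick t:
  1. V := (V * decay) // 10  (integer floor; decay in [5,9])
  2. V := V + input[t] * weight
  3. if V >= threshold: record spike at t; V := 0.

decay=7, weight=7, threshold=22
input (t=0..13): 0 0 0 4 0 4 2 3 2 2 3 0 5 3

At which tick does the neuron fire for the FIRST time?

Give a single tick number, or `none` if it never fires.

t=0: input=0 -> V=0
t=1: input=0 -> V=0
t=2: input=0 -> V=0
t=3: input=4 -> V=0 FIRE
t=4: input=0 -> V=0
t=5: input=4 -> V=0 FIRE
t=6: input=2 -> V=14
t=7: input=3 -> V=0 FIRE
t=8: input=2 -> V=14
t=9: input=2 -> V=0 FIRE
t=10: input=3 -> V=21
t=11: input=0 -> V=14
t=12: input=5 -> V=0 FIRE
t=13: input=3 -> V=21

Answer: 3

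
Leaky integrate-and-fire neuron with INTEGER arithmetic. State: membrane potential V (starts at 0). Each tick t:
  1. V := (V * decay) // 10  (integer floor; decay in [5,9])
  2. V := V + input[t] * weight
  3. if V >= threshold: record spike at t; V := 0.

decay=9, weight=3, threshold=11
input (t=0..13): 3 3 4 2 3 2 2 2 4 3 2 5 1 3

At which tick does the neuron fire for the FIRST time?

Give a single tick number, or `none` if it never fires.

t=0: input=3 -> V=9
t=1: input=3 -> V=0 FIRE
t=2: input=4 -> V=0 FIRE
t=3: input=2 -> V=6
t=4: input=3 -> V=0 FIRE
t=5: input=2 -> V=6
t=6: input=2 -> V=0 FIRE
t=7: input=2 -> V=6
t=8: input=4 -> V=0 FIRE
t=9: input=3 -> V=9
t=10: input=2 -> V=0 FIRE
t=11: input=5 -> V=0 FIRE
t=12: input=1 -> V=3
t=13: input=3 -> V=0 FIRE

Answer: 1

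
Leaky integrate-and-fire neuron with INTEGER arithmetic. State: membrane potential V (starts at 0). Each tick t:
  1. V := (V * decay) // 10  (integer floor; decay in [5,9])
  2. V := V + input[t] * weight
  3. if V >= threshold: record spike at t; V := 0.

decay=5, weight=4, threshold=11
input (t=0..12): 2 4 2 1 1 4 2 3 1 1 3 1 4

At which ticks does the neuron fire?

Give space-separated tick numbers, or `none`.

t=0: input=2 -> V=8
t=1: input=4 -> V=0 FIRE
t=2: input=2 -> V=8
t=3: input=1 -> V=8
t=4: input=1 -> V=8
t=5: input=4 -> V=0 FIRE
t=6: input=2 -> V=8
t=7: input=3 -> V=0 FIRE
t=8: input=1 -> V=4
t=9: input=1 -> V=6
t=10: input=3 -> V=0 FIRE
t=11: input=1 -> V=4
t=12: input=4 -> V=0 FIRE

Answer: 1 5 7 10 12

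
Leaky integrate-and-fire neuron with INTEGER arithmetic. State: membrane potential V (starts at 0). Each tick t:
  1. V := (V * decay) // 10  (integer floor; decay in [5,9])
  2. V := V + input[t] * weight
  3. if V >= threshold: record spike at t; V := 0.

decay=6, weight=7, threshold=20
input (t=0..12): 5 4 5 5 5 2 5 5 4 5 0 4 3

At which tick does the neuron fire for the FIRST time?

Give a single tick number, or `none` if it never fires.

Answer: 0

Derivation:
t=0: input=5 -> V=0 FIRE
t=1: input=4 -> V=0 FIRE
t=2: input=5 -> V=0 FIRE
t=3: input=5 -> V=0 FIRE
t=4: input=5 -> V=0 FIRE
t=5: input=2 -> V=14
t=6: input=5 -> V=0 FIRE
t=7: input=5 -> V=0 FIRE
t=8: input=4 -> V=0 FIRE
t=9: input=5 -> V=0 FIRE
t=10: input=0 -> V=0
t=11: input=4 -> V=0 FIRE
t=12: input=3 -> V=0 FIRE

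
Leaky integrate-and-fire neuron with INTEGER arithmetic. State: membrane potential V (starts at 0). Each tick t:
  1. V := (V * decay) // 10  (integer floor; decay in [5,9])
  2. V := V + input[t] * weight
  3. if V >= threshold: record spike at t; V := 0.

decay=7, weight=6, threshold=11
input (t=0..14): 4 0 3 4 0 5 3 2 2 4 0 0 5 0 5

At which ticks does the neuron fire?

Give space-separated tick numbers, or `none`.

Answer: 0 2 3 5 6 7 8 9 12 14

Derivation:
t=0: input=4 -> V=0 FIRE
t=1: input=0 -> V=0
t=2: input=3 -> V=0 FIRE
t=3: input=4 -> V=0 FIRE
t=4: input=0 -> V=0
t=5: input=5 -> V=0 FIRE
t=6: input=3 -> V=0 FIRE
t=7: input=2 -> V=0 FIRE
t=8: input=2 -> V=0 FIRE
t=9: input=4 -> V=0 FIRE
t=10: input=0 -> V=0
t=11: input=0 -> V=0
t=12: input=5 -> V=0 FIRE
t=13: input=0 -> V=0
t=14: input=5 -> V=0 FIRE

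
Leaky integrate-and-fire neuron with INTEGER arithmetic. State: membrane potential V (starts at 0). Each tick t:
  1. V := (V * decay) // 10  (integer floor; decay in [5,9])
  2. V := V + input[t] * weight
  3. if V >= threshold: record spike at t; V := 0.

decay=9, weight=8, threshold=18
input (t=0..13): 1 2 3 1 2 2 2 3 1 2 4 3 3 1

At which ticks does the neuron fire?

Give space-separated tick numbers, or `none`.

t=0: input=1 -> V=8
t=1: input=2 -> V=0 FIRE
t=2: input=3 -> V=0 FIRE
t=3: input=1 -> V=8
t=4: input=2 -> V=0 FIRE
t=5: input=2 -> V=16
t=6: input=2 -> V=0 FIRE
t=7: input=3 -> V=0 FIRE
t=8: input=1 -> V=8
t=9: input=2 -> V=0 FIRE
t=10: input=4 -> V=0 FIRE
t=11: input=3 -> V=0 FIRE
t=12: input=3 -> V=0 FIRE
t=13: input=1 -> V=8

Answer: 1 2 4 6 7 9 10 11 12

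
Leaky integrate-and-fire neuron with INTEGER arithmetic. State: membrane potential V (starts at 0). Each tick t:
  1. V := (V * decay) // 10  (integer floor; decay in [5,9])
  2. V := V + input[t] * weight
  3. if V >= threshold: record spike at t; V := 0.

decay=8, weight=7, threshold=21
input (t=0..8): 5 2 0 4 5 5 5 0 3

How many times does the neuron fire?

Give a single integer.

Answer: 6

Derivation:
t=0: input=5 -> V=0 FIRE
t=1: input=2 -> V=14
t=2: input=0 -> V=11
t=3: input=4 -> V=0 FIRE
t=4: input=5 -> V=0 FIRE
t=5: input=5 -> V=0 FIRE
t=6: input=5 -> V=0 FIRE
t=7: input=0 -> V=0
t=8: input=3 -> V=0 FIRE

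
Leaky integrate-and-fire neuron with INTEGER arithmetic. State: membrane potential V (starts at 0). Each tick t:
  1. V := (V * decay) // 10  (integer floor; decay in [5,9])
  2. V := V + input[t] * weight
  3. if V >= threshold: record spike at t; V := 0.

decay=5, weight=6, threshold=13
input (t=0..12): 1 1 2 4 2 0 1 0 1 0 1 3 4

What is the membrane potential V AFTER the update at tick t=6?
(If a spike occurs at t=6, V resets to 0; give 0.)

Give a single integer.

t=0: input=1 -> V=6
t=1: input=1 -> V=9
t=2: input=2 -> V=0 FIRE
t=3: input=4 -> V=0 FIRE
t=4: input=2 -> V=12
t=5: input=0 -> V=6
t=6: input=1 -> V=9
t=7: input=0 -> V=4
t=8: input=1 -> V=8
t=9: input=0 -> V=4
t=10: input=1 -> V=8
t=11: input=3 -> V=0 FIRE
t=12: input=4 -> V=0 FIRE

Answer: 9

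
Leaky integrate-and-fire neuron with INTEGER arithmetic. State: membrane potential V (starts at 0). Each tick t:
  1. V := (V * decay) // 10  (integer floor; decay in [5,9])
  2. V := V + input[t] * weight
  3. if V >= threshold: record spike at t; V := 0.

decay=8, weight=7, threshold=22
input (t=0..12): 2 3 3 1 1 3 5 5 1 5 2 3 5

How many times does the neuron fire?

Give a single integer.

Answer: 8

Derivation:
t=0: input=2 -> V=14
t=1: input=3 -> V=0 FIRE
t=2: input=3 -> V=21
t=3: input=1 -> V=0 FIRE
t=4: input=1 -> V=7
t=5: input=3 -> V=0 FIRE
t=6: input=5 -> V=0 FIRE
t=7: input=5 -> V=0 FIRE
t=8: input=1 -> V=7
t=9: input=5 -> V=0 FIRE
t=10: input=2 -> V=14
t=11: input=3 -> V=0 FIRE
t=12: input=5 -> V=0 FIRE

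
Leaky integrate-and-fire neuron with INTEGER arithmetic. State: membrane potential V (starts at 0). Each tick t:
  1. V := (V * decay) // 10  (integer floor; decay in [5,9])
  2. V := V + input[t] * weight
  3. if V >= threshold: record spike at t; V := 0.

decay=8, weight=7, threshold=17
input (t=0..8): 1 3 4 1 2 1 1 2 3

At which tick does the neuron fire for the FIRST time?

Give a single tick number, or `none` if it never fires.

t=0: input=1 -> V=7
t=1: input=3 -> V=0 FIRE
t=2: input=4 -> V=0 FIRE
t=3: input=1 -> V=7
t=4: input=2 -> V=0 FIRE
t=5: input=1 -> V=7
t=6: input=1 -> V=12
t=7: input=2 -> V=0 FIRE
t=8: input=3 -> V=0 FIRE

Answer: 1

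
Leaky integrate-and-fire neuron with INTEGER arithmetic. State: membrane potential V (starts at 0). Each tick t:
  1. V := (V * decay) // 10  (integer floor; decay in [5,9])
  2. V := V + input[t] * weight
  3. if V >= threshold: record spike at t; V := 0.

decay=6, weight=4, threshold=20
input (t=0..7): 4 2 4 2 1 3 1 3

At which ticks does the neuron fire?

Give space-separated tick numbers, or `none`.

t=0: input=4 -> V=16
t=1: input=2 -> V=17
t=2: input=4 -> V=0 FIRE
t=3: input=2 -> V=8
t=4: input=1 -> V=8
t=5: input=3 -> V=16
t=6: input=1 -> V=13
t=7: input=3 -> V=19

Answer: 2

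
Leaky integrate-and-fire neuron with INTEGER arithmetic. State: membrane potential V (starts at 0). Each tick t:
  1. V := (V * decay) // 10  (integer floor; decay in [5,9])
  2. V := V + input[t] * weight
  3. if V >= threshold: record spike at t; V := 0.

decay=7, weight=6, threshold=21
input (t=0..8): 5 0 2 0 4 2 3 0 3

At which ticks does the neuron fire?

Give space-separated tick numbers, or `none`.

Answer: 0 4 6

Derivation:
t=0: input=5 -> V=0 FIRE
t=1: input=0 -> V=0
t=2: input=2 -> V=12
t=3: input=0 -> V=8
t=4: input=4 -> V=0 FIRE
t=5: input=2 -> V=12
t=6: input=3 -> V=0 FIRE
t=7: input=0 -> V=0
t=8: input=3 -> V=18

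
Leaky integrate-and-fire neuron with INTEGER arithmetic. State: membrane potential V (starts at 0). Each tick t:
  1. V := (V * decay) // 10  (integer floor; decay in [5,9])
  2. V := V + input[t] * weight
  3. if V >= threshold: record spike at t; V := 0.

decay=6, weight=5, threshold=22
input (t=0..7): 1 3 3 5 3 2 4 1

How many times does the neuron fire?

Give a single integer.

t=0: input=1 -> V=5
t=1: input=3 -> V=18
t=2: input=3 -> V=0 FIRE
t=3: input=5 -> V=0 FIRE
t=4: input=3 -> V=15
t=5: input=2 -> V=19
t=6: input=4 -> V=0 FIRE
t=7: input=1 -> V=5

Answer: 3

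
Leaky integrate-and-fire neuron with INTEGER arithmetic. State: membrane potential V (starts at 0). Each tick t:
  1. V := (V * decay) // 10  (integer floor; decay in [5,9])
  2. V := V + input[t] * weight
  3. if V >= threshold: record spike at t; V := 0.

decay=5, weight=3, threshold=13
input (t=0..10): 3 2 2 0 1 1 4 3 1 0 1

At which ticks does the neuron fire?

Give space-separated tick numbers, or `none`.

Answer: 6

Derivation:
t=0: input=3 -> V=9
t=1: input=2 -> V=10
t=2: input=2 -> V=11
t=3: input=0 -> V=5
t=4: input=1 -> V=5
t=5: input=1 -> V=5
t=6: input=4 -> V=0 FIRE
t=7: input=3 -> V=9
t=8: input=1 -> V=7
t=9: input=0 -> V=3
t=10: input=1 -> V=4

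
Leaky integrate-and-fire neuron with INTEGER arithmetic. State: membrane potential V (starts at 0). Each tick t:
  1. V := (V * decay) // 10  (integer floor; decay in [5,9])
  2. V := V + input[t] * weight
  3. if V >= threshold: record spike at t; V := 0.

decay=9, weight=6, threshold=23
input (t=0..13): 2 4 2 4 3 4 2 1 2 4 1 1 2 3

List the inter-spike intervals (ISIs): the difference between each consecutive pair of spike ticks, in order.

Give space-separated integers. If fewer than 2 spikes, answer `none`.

t=0: input=2 -> V=12
t=1: input=4 -> V=0 FIRE
t=2: input=2 -> V=12
t=3: input=4 -> V=0 FIRE
t=4: input=3 -> V=18
t=5: input=4 -> V=0 FIRE
t=6: input=2 -> V=12
t=7: input=1 -> V=16
t=8: input=2 -> V=0 FIRE
t=9: input=4 -> V=0 FIRE
t=10: input=1 -> V=6
t=11: input=1 -> V=11
t=12: input=2 -> V=21
t=13: input=3 -> V=0 FIRE

Answer: 2 2 3 1 4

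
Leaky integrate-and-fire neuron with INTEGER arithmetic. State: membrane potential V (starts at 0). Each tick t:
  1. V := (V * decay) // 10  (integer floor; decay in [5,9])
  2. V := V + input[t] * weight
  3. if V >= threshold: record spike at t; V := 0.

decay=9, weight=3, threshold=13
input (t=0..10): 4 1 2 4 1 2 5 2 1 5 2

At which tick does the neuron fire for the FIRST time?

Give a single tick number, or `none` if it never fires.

t=0: input=4 -> V=12
t=1: input=1 -> V=0 FIRE
t=2: input=2 -> V=6
t=3: input=4 -> V=0 FIRE
t=4: input=1 -> V=3
t=5: input=2 -> V=8
t=6: input=5 -> V=0 FIRE
t=7: input=2 -> V=6
t=8: input=1 -> V=8
t=9: input=5 -> V=0 FIRE
t=10: input=2 -> V=6

Answer: 1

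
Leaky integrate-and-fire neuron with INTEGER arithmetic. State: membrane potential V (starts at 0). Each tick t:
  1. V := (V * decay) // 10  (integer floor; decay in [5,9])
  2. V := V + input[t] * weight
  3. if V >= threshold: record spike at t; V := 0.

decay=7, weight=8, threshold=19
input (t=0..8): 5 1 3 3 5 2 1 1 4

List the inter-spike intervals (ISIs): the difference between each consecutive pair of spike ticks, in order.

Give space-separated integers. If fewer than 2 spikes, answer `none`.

Answer: 2 1 1 2 2

Derivation:
t=0: input=5 -> V=0 FIRE
t=1: input=1 -> V=8
t=2: input=3 -> V=0 FIRE
t=3: input=3 -> V=0 FIRE
t=4: input=5 -> V=0 FIRE
t=5: input=2 -> V=16
t=6: input=1 -> V=0 FIRE
t=7: input=1 -> V=8
t=8: input=4 -> V=0 FIRE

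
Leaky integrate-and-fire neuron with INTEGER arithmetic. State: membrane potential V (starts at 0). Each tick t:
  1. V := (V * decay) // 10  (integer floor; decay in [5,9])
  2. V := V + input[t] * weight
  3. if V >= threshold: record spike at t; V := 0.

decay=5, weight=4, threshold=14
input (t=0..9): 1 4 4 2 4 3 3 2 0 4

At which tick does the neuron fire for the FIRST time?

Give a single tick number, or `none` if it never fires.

t=0: input=1 -> V=4
t=1: input=4 -> V=0 FIRE
t=2: input=4 -> V=0 FIRE
t=3: input=2 -> V=8
t=4: input=4 -> V=0 FIRE
t=5: input=3 -> V=12
t=6: input=3 -> V=0 FIRE
t=7: input=2 -> V=8
t=8: input=0 -> V=4
t=9: input=4 -> V=0 FIRE

Answer: 1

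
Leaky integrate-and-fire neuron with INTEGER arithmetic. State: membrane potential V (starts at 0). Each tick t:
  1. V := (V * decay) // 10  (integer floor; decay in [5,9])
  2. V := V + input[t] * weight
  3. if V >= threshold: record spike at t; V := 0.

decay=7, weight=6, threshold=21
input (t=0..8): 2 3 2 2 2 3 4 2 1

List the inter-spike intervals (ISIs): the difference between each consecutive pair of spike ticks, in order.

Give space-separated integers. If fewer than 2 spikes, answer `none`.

t=0: input=2 -> V=12
t=1: input=3 -> V=0 FIRE
t=2: input=2 -> V=12
t=3: input=2 -> V=20
t=4: input=2 -> V=0 FIRE
t=5: input=3 -> V=18
t=6: input=4 -> V=0 FIRE
t=7: input=2 -> V=12
t=8: input=1 -> V=14

Answer: 3 2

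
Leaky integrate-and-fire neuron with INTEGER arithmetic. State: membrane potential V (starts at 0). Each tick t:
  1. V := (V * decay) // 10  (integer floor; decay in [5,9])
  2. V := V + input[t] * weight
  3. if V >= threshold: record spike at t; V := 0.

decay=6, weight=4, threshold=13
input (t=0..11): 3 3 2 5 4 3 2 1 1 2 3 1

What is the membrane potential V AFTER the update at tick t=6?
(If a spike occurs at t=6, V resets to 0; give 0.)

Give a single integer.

Answer: 0

Derivation:
t=0: input=3 -> V=12
t=1: input=3 -> V=0 FIRE
t=2: input=2 -> V=8
t=3: input=5 -> V=0 FIRE
t=4: input=4 -> V=0 FIRE
t=5: input=3 -> V=12
t=6: input=2 -> V=0 FIRE
t=7: input=1 -> V=4
t=8: input=1 -> V=6
t=9: input=2 -> V=11
t=10: input=3 -> V=0 FIRE
t=11: input=1 -> V=4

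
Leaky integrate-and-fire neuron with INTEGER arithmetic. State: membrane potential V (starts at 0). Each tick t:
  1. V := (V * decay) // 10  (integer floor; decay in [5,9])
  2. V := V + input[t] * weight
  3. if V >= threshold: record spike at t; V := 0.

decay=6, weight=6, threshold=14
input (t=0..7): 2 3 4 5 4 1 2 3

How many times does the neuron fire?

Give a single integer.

t=0: input=2 -> V=12
t=1: input=3 -> V=0 FIRE
t=2: input=4 -> V=0 FIRE
t=3: input=5 -> V=0 FIRE
t=4: input=4 -> V=0 FIRE
t=5: input=1 -> V=6
t=6: input=2 -> V=0 FIRE
t=7: input=3 -> V=0 FIRE

Answer: 6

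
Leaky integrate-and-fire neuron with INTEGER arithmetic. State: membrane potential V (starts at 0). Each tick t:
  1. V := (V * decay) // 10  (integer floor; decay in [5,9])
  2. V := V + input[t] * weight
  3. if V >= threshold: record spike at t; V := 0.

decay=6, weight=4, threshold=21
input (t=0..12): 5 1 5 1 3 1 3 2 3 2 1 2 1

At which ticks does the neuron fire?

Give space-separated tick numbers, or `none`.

t=0: input=5 -> V=20
t=1: input=1 -> V=16
t=2: input=5 -> V=0 FIRE
t=3: input=1 -> V=4
t=4: input=3 -> V=14
t=5: input=1 -> V=12
t=6: input=3 -> V=19
t=7: input=2 -> V=19
t=8: input=3 -> V=0 FIRE
t=9: input=2 -> V=8
t=10: input=1 -> V=8
t=11: input=2 -> V=12
t=12: input=1 -> V=11

Answer: 2 8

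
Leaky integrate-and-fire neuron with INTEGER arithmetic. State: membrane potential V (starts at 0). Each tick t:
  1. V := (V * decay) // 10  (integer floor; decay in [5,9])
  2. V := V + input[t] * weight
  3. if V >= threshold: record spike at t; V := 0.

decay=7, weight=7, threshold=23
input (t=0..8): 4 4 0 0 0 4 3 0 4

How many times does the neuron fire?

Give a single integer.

t=0: input=4 -> V=0 FIRE
t=1: input=4 -> V=0 FIRE
t=2: input=0 -> V=0
t=3: input=0 -> V=0
t=4: input=0 -> V=0
t=5: input=4 -> V=0 FIRE
t=6: input=3 -> V=21
t=7: input=0 -> V=14
t=8: input=4 -> V=0 FIRE

Answer: 4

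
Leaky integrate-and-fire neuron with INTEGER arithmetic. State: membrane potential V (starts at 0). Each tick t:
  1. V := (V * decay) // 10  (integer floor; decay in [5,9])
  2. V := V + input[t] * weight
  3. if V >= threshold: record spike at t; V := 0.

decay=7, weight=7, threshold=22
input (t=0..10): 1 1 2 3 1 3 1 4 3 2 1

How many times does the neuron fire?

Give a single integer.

t=0: input=1 -> V=7
t=1: input=1 -> V=11
t=2: input=2 -> V=21
t=3: input=3 -> V=0 FIRE
t=4: input=1 -> V=7
t=5: input=3 -> V=0 FIRE
t=6: input=1 -> V=7
t=7: input=4 -> V=0 FIRE
t=8: input=3 -> V=21
t=9: input=2 -> V=0 FIRE
t=10: input=1 -> V=7

Answer: 4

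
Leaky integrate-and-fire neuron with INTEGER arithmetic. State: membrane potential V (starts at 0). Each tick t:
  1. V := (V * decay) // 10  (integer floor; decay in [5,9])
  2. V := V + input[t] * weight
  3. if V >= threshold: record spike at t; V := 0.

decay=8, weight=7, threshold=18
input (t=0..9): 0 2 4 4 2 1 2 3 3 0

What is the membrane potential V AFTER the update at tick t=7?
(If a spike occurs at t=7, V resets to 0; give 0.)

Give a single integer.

t=0: input=0 -> V=0
t=1: input=2 -> V=14
t=2: input=4 -> V=0 FIRE
t=3: input=4 -> V=0 FIRE
t=4: input=2 -> V=14
t=5: input=1 -> V=0 FIRE
t=6: input=2 -> V=14
t=7: input=3 -> V=0 FIRE
t=8: input=3 -> V=0 FIRE
t=9: input=0 -> V=0

Answer: 0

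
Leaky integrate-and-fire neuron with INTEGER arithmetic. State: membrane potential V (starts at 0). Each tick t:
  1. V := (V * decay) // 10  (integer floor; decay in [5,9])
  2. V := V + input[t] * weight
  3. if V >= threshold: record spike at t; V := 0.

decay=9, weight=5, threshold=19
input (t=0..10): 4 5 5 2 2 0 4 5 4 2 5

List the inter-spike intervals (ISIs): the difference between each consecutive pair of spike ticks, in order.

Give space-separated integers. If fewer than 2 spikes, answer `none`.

Answer: 1 1 2 2 1 1 2

Derivation:
t=0: input=4 -> V=0 FIRE
t=1: input=5 -> V=0 FIRE
t=2: input=5 -> V=0 FIRE
t=3: input=2 -> V=10
t=4: input=2 -> V=0 FIRE
t=5: input=0 -> V=0
t=6: input=4 -> V=0 FIRE
t=7: input=5 -> V=0 FIRE
t=8: input=4 -> V=0 FIRE
t=9: input=2 -> V=10
t=10: input=5 -> V=0 FIRE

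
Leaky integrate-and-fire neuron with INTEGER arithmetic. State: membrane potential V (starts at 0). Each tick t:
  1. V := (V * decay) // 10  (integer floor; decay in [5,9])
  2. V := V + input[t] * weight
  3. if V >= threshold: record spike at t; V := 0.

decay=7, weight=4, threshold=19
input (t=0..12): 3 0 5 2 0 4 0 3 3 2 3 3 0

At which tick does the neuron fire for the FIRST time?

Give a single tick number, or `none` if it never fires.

t=0: input=3 -> V=12
t=1: input=0 -> V=8
t=2: input=5 -> V=0 FIRE
t=3: input=2 -> V=8
t=4: input=0 -> V=5
t=5: input=4 -> V=0 FIRE
t=6: input=0 -> V=0
t=7: input=3 -> V=12
t=8: input=3 -> V=0 FIRE
t=9: input=2 -> V=8
t=10: input=3 -> V=17
t=11: input=3 -> V=0 FIRE
t=12: input=0 -> V=0

Answer: 2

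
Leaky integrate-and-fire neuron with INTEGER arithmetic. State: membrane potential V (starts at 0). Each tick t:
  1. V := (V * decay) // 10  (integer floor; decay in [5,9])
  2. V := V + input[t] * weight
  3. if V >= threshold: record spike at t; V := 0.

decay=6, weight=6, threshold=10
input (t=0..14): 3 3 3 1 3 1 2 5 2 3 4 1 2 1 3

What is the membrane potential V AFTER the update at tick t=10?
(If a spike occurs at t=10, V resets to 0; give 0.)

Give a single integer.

t=0: input=3 -> V=0 FIRE
t=1: input=3 -> V=0 FIRE
t=2: input=3 -> V=0 FIRE
t=3: input=1 -> V=6
t=4: input=3 -> V=0 FIRE
t=5: input=1 -> V=6
t=6: input=2 -> V=0 FIRE
t=7: input=5 -> V=0 FIRE
t=8: input=2 -> V=0 FIRE
t=9: input=3 -> V=0 FIRE
t=10: input=4 -> V=0 FIRE
t=11: input=1 -> V=6
t=12: input=2 -> V=0 FIRE
t=13: input=1 -> V=6
t=14: input=3 -> V=0 FIRE

Answer: 0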